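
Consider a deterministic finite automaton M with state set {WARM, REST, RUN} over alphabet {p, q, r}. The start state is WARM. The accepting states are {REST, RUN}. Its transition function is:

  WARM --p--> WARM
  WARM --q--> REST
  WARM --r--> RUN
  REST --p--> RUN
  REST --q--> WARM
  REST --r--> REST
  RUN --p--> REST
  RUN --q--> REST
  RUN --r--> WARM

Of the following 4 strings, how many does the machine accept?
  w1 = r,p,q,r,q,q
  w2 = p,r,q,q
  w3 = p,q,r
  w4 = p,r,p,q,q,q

w1: WARM → RUN → REST → WARM → RUN → REST → WARM  → end WARM, rejected
w2: WARM → WARM → RUN → REST → WARM  → end WARM, rejected
w3: WARM → WARM → REST → REST  → end REST, accepted
w4: WARM → WARM → RUN → REST → WARM → REST → WARM  → end WARM, rejected

1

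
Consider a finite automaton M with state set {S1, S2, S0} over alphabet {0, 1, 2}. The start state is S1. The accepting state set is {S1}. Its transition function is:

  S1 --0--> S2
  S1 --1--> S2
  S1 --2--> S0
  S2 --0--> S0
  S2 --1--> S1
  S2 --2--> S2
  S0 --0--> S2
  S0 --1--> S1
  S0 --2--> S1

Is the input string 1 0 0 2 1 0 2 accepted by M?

No

start at S1
read '1': S1 → S2
read '0': S2 → S0
read '0': S0 → S2
read '2': S2 → S2
read '1': S2 → S1
read '0': S1 → S2
read '2': S2 → S2
End state S2 is not accepting.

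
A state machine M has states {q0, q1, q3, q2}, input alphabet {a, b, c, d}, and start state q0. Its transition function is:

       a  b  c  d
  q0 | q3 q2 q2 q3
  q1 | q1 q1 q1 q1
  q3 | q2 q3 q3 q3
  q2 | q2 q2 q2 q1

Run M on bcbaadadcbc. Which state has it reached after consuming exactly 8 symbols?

q0 → q2 → q2 → q2 → q2 → q2 → q1 → q1 → q1
After 8 symbols: q1.

q1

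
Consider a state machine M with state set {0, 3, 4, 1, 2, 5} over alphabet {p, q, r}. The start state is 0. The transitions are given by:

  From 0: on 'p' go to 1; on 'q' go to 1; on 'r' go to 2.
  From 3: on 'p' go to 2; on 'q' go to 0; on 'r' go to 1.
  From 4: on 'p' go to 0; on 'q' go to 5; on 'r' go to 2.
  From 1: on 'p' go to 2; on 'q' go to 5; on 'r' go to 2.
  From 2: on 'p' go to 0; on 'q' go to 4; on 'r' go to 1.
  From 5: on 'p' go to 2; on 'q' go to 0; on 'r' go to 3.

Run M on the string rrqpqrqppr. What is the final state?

2

start at 0
read 'r': 0 → 2
read 'r': 2 → 1
read 'q': 1 → 5
read 'p': 5 → 2
read 'q': 2 → 4
read 'r': 4 → 2
read 'q': 2 → 4
read 'p': 4 → 0
read 'p': 0 → 1
read 'r': 1 → 2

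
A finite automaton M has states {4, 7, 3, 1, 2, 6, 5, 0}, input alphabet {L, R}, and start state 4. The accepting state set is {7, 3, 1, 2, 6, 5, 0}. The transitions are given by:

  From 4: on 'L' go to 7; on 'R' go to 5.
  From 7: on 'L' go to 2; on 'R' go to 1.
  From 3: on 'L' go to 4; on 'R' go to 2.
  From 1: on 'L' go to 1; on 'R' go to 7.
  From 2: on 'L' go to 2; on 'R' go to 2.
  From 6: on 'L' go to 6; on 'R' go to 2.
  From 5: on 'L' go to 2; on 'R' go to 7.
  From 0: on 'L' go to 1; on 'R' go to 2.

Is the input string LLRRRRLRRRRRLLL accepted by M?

Yes

start at 4
read 'L': 4 → 7
read 'L': 7 → 2
read 'R': 2 → 2
read 'R': 2 → 2
read 'R': 2 → 2
read 'R': 2 → 2
read 'L': 2 → 2
read 'R': 2 → 2
read 'R': 2 → 2
read 'R': 2 → 2
read 'R': 2 → 2
read 'R': 2 → 2
read 'L': 2 → 2
read 'L': 2 → 2
read 'L': 2 → 2
End state 2 is accepting.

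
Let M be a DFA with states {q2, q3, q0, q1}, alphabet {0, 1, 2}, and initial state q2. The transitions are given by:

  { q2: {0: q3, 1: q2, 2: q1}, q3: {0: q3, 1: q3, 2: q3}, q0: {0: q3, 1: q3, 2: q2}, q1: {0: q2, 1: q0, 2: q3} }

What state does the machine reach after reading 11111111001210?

q3

q2 → q2 → q2 → q2 → q2 → q2 → q2 → q2 → q2 → q3 → q3 → q3 → q3 → q3 → q3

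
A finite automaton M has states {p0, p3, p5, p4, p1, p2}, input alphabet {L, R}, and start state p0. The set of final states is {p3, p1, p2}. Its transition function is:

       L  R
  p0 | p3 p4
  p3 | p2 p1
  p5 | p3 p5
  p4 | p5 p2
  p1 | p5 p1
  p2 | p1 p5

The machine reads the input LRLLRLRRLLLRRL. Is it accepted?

No

p0 → p3 → p1 → p5 → p3 → p1 → p5 → p5 → p5 → p3 → p2 → p1 → p1 → p1 → p5
End state p5 is not accepting.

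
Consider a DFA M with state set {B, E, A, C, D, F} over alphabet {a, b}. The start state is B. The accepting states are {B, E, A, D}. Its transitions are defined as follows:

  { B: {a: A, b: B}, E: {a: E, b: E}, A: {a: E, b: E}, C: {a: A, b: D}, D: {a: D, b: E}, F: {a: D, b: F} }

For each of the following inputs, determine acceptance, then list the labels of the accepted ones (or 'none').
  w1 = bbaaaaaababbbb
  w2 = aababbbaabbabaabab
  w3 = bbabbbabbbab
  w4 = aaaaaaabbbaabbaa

w1, w2, w3, w4

w1: B → B → B → A → E → E → E → E → E → E → E → E → E → E → E  → end E, accepted
w2: B → A → E → E → E → E → E → E → E → E → E → E → E → E → E → E → E → E → E  → end E, accepted
w3: B → B → B → A → E → E → E → E → E → E → E → E → E  → end E, accepted
w4: B → A → E → E → E → E → E → E → E → E → E → E → E → E → E → E → E  → end E, accepted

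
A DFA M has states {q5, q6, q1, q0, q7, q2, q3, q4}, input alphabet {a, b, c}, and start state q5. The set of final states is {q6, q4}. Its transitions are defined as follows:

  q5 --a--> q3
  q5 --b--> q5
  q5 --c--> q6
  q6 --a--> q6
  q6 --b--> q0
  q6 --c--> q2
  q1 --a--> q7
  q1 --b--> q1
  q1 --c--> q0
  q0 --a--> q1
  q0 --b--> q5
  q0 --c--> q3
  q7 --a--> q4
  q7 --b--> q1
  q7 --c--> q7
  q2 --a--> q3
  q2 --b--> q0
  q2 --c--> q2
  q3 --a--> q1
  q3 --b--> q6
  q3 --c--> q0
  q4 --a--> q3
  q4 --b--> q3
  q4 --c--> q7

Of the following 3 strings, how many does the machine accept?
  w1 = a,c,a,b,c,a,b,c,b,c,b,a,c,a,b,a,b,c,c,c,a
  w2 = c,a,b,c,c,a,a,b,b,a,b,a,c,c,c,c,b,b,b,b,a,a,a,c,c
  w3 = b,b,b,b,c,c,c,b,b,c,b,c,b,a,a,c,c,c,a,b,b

w1:
  start at q5
  read 'a': q5 → q3
  read 'c': q3 → q0
  read 'a': q0 → q1
  read 'b': q1 → q1
  read 'c': q1 → q0
  read 'a': q0 → q1
  read 'b': q1 → q1
  read 'c': q1 → q0
  read 'b': q0 → q5
  read 'c': q5 → q6
  read 'b': q6 → q0
  read 'a': q0 → q1
  read 'c': q1 → q0
  read 'a': q0 → q1
  read 'b': q1 → q1
  read 'a': q1 → q7
  read 'b': q7 → q1
  read 'c': q1 → q0
  read 'c': q0 → q3
  read 'c': q3 → q0
  read 'a': q0 → q1
  end q1, rejected
w2:
  start at q5
  read 'c': q5 → q6
  read 'a': q6 → q6
  read 'b': q6 → q0
  read 'c': q0 → q3
  read 'c': q3 → q0
  read 'a': q0 → q1
  read 'a': q1 → q7
  read 'b': q7 → q1
  read 'b': q1 → q1
  read 'a': q1 → q7
  read 'b': q7 → q1
  read 'a': q1 → q7
  read 'c': q7 → q7
  read 'c': q7 → q7
  read 'c': q7 → q7
  read 'c': q7 → q7
  read 'b': q7 → q1
  read 'b': q1 → q1
  read 'b': q1 → q1
  read 'b': q1 → q1
  read 'a': q1 → q7
  read 'a': q7 → q4
  read 'a': q4 → q3
  read 'c': q3 → q0
  read 'c': q0 → q3
  end q3, rejected
w3:
  start at q5
  read 'b': q5 → q5
  read 'b': q5 → q5
  read 'b': q5 → q5
  read 'b': q5 → q5
  read 'c': q5 → q6
  read 'c': q6 → q2
  read 'c': q2 → q2
  read 'b': q2 → q0
  read 'b': q0 → q5
  read 'c': q5 → q6
  read 'b': q6 → q0
  read 'c': q0 → q3
  read 'b': q3 → q6
  read 'a': q6 → q6
  read 'a': q6 → q6
  read 'c': q6 → q2
  read 'c': q2 → q2
  read 'c': q2 → q2
  read 'a': q2 → q3
  read 'b': q3 → q6
  read 'b': q6 → q0
  end q0, rejected

0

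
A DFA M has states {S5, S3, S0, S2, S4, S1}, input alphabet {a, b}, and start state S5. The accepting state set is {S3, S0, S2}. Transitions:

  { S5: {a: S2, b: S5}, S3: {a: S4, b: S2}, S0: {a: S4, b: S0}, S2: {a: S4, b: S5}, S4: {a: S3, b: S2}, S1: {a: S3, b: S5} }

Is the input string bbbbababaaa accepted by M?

Trace: S5 -b-> S5 -b-> S5 -b-> S5 -b-> S5 -a-> S2 -b-> S5 -a-> S2 -b-> S5 -a-> S2 -a-> S4 -a-> S3
End state S3 is accepting.

Yes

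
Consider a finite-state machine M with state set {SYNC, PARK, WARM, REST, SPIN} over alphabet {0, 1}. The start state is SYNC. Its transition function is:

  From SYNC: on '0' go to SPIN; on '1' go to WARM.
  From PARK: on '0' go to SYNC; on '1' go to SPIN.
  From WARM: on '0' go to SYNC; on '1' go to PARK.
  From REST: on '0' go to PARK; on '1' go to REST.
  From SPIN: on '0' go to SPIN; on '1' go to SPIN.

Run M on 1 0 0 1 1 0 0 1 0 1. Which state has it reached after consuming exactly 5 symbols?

start at SYNC
read '1': SYNC → WARM
read '0': WARM → SYNC
read '0': SYNC → SPIN
read '1': SPIN → SPIN
read '1': SPIN → SPIN
After 5 symbols: SPIN.

SPIN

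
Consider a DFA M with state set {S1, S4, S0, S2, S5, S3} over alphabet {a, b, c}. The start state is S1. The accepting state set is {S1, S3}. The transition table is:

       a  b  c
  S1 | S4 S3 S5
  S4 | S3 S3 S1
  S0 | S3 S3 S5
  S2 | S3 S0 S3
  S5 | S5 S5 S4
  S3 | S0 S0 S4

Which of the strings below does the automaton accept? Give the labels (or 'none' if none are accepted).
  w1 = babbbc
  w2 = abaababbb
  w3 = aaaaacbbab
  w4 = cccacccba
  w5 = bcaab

w1: Trace: S1 -b-> S3 -a-> S0 -b-> S3 -b-> S0 -b-> S3 -c-> S4  → end S4, rejected
w2: Trace: S1 -a-> S4 -b-> S3 -a-> S0 -a-> S3 -b-> S0 -a-> S3 -b-> S0 -b-> S3 -b-> S0  → end S0, rejected
w3: Trace: S1 -a-> S4 -a-> S3 -a-> S0 -a-> S3 -a-> S0 -c-> S5 -b-> S5 -b-> S5 -a-> S5 -b-> S5  → end S5, rejected
w4: Trace: S1 -c-> S5 -c-> S4 -c-> S1 -a-> S4 -c-> S1 -c-> S5 -c-> S4 -b-> S3 -a-> S0  → end S0, rejected
w5: Trace: S1 -b-> S3 -c-> S4 -a-> S3 -a-> S0 -b-> S3  → end S3, accepted

w5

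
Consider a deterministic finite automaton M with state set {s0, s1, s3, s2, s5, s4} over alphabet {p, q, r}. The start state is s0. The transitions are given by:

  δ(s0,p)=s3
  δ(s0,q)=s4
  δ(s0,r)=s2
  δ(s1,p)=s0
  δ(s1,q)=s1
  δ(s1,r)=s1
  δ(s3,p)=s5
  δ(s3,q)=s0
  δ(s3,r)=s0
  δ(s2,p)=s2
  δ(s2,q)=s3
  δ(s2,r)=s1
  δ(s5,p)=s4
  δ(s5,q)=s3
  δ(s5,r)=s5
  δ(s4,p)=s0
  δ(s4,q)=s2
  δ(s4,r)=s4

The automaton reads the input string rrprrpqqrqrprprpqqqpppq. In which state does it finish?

s0 → s2 → s1 → s0 → s2 → s1 → s0 → s4 → s2 → s1 → s1 → s1 → s0 → s2 → s2 → s1 → s0 → s4 → s2 → s3 → s5 → s4 → s0 → s4

s4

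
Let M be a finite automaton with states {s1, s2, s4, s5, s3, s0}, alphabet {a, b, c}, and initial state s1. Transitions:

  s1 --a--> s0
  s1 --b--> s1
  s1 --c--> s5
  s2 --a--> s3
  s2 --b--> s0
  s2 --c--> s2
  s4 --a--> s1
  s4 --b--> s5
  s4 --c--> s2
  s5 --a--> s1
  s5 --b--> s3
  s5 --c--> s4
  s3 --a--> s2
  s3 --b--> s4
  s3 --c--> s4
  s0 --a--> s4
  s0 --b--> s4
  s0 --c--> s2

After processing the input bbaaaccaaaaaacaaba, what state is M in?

s4

start at s1
read 'b': s1 → s1
read 'b': s1 → s1
read 'a': s1 → s0
read 'a': s0 → s4
read 'a': s4 → s1
read 'c': s1 → s5
read 'c': s5 → s4
read 'a': s4 → s1
read 'a': s1 → s0
read 'a': s0 → s4
read 'a': s4 → s1
read 'a': s1 → s0
read 'a': s0 → s4
read 'c': s4 → s2
read 'a': s2 → s3
read 'a': s3 → s2
read 'b': s2 → s0
read 'a': s0 → s4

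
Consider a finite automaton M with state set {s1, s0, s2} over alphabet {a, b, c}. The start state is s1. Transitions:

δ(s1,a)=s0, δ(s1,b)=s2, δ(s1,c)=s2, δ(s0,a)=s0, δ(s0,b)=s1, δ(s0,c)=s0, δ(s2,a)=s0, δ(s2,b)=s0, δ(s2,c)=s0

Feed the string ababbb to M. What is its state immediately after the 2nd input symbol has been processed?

s1

start at s1
read 'a': s1 → s0
read 'b': s0 → s1
After 2 symbols: s1.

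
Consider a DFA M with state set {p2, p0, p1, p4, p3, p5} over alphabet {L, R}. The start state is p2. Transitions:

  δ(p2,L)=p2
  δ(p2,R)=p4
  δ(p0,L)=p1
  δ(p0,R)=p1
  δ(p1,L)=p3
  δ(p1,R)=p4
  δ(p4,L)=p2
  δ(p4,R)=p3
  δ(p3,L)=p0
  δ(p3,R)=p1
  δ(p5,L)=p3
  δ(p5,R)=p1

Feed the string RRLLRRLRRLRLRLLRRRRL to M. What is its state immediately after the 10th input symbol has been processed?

Trace: p2 -R-> p4 -R-> p3 -L-> p0 -L-> p1 -R-> p4 -R-> p3 -L-> p0 -R-> p1 -R-> p4 -L-> p2
After 10 symbols: p2.

p2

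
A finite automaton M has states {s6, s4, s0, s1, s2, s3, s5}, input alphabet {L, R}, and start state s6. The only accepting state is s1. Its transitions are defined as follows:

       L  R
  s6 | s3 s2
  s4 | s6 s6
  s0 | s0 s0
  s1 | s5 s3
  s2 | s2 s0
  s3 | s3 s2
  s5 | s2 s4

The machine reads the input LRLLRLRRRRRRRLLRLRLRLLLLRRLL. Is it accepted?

s6 → s3 → s2 → s2 → s2 → s0 → s0 → s0 → s0 → s0 → s0 → s0 → s0 → s0 → s0 → s0 → s0 → s0 → s0 → s0 → s0 → s0 → s0 → s0 → s0 → s0 → s0 → s0 → s0
End state s0 is not accepting.

No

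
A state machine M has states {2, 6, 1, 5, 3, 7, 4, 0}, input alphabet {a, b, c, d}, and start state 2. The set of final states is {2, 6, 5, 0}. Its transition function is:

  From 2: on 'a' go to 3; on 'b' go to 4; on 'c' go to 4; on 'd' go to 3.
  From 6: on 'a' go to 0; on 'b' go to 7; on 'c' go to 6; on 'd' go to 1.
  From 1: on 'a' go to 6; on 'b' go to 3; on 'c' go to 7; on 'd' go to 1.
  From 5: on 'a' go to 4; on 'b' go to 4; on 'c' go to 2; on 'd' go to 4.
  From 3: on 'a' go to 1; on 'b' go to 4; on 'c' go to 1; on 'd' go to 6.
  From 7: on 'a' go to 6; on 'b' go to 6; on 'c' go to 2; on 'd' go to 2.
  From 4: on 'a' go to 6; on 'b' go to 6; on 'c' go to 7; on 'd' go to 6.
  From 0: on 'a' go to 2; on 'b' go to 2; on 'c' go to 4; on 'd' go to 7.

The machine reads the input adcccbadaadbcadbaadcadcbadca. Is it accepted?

No

2 → 3 → 6 → 6 → 6 → 6 → 7 → 6 → 1 → 6 → 0 → 7 → 6 → 6 → 0 → 7 → 6 → 0 → 2 → 3 → 1 → 6 → 1 → 7 → 6 → 0 → 7 → 2 → 3
End state 3 is not accepting.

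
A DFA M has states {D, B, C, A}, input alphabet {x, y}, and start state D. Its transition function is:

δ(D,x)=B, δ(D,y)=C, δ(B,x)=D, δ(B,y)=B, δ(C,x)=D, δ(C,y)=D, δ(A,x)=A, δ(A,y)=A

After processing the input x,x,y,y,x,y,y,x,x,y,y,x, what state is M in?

D

Trace: D -x-> B -x-> D -y-> C -y-> D -x-> B -y-> B -y-> B -x-> D -x-> B -y-> B -y-> B -x-> D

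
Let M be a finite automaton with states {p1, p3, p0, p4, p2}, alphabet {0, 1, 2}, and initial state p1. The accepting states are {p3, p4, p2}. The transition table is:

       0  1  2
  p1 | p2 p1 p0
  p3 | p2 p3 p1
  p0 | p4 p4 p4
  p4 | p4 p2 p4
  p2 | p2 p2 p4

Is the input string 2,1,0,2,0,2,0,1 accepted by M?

Yes

p1 → p0 → p4 → p4 → p4 → p4 → p4 → p4 → p2
End state p2 is accepting.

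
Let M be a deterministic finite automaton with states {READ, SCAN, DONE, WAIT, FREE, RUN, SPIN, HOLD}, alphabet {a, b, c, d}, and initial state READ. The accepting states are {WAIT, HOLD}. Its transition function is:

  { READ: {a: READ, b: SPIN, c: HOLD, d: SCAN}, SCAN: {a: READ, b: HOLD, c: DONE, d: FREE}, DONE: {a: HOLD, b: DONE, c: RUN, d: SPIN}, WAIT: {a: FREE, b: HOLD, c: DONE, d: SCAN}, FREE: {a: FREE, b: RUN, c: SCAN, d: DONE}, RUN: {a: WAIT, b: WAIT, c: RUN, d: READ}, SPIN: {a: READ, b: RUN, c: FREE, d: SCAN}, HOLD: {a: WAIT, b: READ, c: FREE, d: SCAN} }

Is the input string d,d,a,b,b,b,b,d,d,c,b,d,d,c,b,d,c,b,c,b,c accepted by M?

READ → SCAN → FREE → FREE → RUN → WAIT → HOLD → READ → SCAN → FREE → SCAN → HOLD → SCAN → FREE → SCAN → HOLD → SCAN → DONE → DONE → RUN → WAIT → DONE
End state DONE is not accepting.

No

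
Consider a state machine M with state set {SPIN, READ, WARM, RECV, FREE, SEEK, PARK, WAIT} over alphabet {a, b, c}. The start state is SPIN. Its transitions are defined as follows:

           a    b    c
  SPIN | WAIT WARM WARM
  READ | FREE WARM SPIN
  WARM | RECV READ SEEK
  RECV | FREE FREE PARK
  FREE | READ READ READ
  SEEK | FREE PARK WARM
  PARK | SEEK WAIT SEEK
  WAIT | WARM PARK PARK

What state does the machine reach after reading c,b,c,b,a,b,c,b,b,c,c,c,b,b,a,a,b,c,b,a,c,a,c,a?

start at SPIN
read 'c': SPIN → WARM
read 'b': WARM → READ
read 'c': READ → SPIN
read 'b': SPIN → WARM
read 'a': WARM → RECV
read 'b': RECV → FREE
read 'c': FREE → READ
read 'b': READ → WARM
read 'b': WARM → READ
read 'c': READ → SPIN
read 'c': SPIN → WARM
read 'c': WARM → SEEK
read 'b': SEEK → PARK
read 'b': PARK → WAIT
read 'a': WAIT → WARM
read 'a': WARM → RECV
read 'b': RECV → FREE
read 'c': FREE → READ
read 'b': READ → WARM
read 'a': WARM → RECV
read 'c': RECV → PARK
read 'a': PARK → SEEK
read 'c': SEEK → WARM
read 'a': WARM → RECV

RECV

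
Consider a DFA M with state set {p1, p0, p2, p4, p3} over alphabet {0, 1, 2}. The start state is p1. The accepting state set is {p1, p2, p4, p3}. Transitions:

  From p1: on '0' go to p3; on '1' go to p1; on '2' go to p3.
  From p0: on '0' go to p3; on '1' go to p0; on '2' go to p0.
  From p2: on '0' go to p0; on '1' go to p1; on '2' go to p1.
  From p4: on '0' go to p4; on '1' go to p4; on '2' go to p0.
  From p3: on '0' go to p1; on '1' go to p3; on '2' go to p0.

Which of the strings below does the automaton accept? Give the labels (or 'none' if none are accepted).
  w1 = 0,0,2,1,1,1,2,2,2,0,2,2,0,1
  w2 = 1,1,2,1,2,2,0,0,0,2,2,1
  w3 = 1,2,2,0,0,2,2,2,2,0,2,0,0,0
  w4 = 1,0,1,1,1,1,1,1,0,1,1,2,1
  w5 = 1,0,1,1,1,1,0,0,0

w1, w3, w4, w5

w1: p1 → p3 → p1 → p3 → p3 → p3 → p3 → p0 → p0 → p0 → p3 → p0 → p0 → p3 → p3  → end p3, accepted
w2: p1 → p1 → p1 → p3 → p3 → p0 → p0 → p3 → p1 → p3 → p0 → p0 → p0  → end p0, rejected
w3: p1 → p1 → p3 → p0 → p3 → p1 → p3 → p0 → p0 → p0 → p3 → p0 → p3 → p1 → p3  → end p3, accepted
w4: p1 → p1 → p3 → p3 → p3 → p3 → p3 → p3 → p3 → p1 → p1 → p1 → p3 → p3  → end p3, accepted
w5: p1 → p1 → p3 → p3 → p3 → p3 → p3 → p1 → p3 → p1  → end p1, accepted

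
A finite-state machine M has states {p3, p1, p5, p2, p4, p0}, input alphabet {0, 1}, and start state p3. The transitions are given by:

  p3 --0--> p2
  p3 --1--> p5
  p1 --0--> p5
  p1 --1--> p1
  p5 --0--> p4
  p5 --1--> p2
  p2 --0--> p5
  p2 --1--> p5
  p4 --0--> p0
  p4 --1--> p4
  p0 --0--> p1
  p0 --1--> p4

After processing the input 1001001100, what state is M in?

start at p3
read '1': p3 → p5
read '0': p5 → p4
read '0': p4 → p0
read '1': p0 → p4
read '0': p4 → p0
read '0': p0 → p1
read '1': p1 → p1
read '1': p1 → p1
read '0': p1 → p5
read '0': p5 → p4

p4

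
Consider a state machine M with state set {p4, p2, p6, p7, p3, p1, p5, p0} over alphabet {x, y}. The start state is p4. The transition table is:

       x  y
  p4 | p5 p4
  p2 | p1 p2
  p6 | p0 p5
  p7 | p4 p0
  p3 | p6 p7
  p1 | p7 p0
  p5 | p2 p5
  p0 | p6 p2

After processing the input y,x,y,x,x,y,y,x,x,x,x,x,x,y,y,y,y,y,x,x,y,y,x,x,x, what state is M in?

p4

start at p4
read 'y': p4 → p4
read 'x': p4 → p5
read 'y': p5 → p5
read 'x': p5 → p2
read 'x': p2 → p1
read 'y': p1 → p0
read 'y': p0 → p2
read 'x': p2 → p1
read 'x': p1 → p7
read 'x': p7 → p4
read 'x': p4 → p5
read 'x': p5 → p2
read 'x': p2 → p1
read 'y': p1 → p0
read 'y': p0 → p2
read 'y': p2 → p2
read 'y': p2 → p2
read 'y': p2 → p2
read 'x': p2 → p1
read 'x': p1 → p7
read 'y': p7 → p0
read 'y': p0 → p2
read 'x': p2 → p1
read 'x': p1 → p7
read 'x': p7 → p4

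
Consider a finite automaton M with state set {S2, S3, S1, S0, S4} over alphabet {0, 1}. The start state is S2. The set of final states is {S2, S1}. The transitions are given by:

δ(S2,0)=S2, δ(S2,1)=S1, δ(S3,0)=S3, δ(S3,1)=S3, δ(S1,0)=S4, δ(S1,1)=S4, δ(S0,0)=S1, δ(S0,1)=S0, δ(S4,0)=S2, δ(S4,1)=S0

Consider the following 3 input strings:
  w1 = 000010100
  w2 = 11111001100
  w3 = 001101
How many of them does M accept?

w1: Trace: S2 -0-> S2 -0-> S2 -0-> S2 -0-> S2 -1-> S1 -0-> S4 -1-> S0 -0-> S1 -0-> S4  → end S4, rejected
w2: Trace: S2 -1-> S1 -1-> S4 -1-> S0 -1-> S0 -1-> S0 -0-> S1 -0-> S4 -1-> S0 -1-> S0 -0-> S1 -0-> S4  → end S4, rejected
w3: Trace: S2 -0-> S2 -0-> S2 -1-> S1 -1-> S4 -0-> S2 -1-> S1  → end S1, accepted

1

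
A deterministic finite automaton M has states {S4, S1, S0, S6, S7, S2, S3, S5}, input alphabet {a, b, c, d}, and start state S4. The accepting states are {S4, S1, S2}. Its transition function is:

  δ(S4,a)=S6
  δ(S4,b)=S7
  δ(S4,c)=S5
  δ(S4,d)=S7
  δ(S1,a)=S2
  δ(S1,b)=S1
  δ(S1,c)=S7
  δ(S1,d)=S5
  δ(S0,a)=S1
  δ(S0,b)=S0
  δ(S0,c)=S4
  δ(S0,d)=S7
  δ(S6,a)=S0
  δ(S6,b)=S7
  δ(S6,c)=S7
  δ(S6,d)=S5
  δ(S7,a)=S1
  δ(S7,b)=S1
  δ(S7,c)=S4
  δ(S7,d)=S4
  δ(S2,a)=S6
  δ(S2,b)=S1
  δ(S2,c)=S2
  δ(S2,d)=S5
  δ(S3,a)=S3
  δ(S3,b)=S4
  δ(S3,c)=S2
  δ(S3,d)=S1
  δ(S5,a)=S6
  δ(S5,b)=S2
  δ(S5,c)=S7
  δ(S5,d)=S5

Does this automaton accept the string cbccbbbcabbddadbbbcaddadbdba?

No

Trace: S4 -c-> S5 -b-> S2 -c-> S2 -c-> S2 -b-> S1 -b-> S1 -b-> S1 -c-> S7 -a-> S1 -b-> S1 -b-> S1 -d-> S5 -d-> S5 -a-> S6 -d-> S5 -b-> S2 -b-> S1 -b-> S1 -c-> S7 -a-> S1 -d-> S5 -d-> S5 -a-> S6 -d-> S5 -b-> S2 -d-> S5 -b-> S2 -a-> S6
End state S6 is not accepting.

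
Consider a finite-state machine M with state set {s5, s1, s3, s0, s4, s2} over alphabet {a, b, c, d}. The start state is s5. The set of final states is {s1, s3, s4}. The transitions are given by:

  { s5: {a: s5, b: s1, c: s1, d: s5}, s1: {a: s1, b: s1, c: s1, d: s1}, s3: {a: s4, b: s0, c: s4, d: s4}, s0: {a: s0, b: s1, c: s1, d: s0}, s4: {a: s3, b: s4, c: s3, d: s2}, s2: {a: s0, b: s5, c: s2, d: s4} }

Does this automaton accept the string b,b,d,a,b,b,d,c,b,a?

Yes

start at s5
read 'b': s5 → s1
read 'b': s1 → s1
read 'd': s1 → s1
read 'a': s1 → s1
read 'b': s1 → s1
read 'b': s1 → s1
read 'd': s1 → s1
read 'c': s1 → s1
read 'b': s1 → s1
read 'a': s1 → s1
End state s1 is accepting.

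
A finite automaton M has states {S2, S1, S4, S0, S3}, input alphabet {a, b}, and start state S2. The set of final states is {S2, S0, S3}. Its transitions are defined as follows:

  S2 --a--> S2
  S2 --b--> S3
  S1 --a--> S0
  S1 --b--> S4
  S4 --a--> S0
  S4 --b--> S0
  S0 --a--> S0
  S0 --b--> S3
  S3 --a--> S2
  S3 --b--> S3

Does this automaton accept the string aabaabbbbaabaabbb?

start at S2
read 'a': S2 → S2
read 'a': S2 → S2
read 'b': S2 → S3
read 'a': S3 → S2
read 'a': S2 → S2
read 'b': S2 → S3
read 'b': S3 → S3
read 'b': S3 → S3
read 'b': S3 → S3
read 'a': S3 → S2
read 'a': S2 → S2
read 'b': S2 → S3
read 'a': S3 → S2
read 'a': S2 → S2
read 'b': S2 → S3
read 'b': S3 → S3
read 'b': S3 → S3
End state S3 is accepting.

Yes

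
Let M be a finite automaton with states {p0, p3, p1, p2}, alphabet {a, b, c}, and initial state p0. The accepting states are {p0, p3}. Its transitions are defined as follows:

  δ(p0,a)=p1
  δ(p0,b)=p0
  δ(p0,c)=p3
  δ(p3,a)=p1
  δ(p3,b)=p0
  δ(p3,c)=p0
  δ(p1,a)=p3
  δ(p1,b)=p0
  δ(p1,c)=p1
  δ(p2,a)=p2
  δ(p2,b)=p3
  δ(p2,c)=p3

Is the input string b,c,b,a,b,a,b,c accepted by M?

Yes

p0 → p0 → p3 → p0 → p1 → p0 → p1 → p0 → p3
End state p3 is accepting.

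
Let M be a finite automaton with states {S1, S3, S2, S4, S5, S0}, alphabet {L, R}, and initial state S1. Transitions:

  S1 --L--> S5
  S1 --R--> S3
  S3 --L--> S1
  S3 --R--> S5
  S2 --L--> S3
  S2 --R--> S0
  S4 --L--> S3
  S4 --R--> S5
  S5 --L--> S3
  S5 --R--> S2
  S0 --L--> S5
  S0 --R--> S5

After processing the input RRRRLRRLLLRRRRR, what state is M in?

start at S1
read 'R': S1 → S3
read 'R': S3 → S5
read 'R': S5 → S2
read 'R': S2 → S0
read 'L': S0 → S5
read 'R': S5 → S2
read 'R': S2 → S0
read 'L': S0 → S5
read 'L': S5 → S3
read 'L': S3 → S1
read 'R': S1 → S3
read 'R': S3 → S5
read 'R': S5 → S2
read 'R': S2 → S0
read 'R': S0 → S5

S5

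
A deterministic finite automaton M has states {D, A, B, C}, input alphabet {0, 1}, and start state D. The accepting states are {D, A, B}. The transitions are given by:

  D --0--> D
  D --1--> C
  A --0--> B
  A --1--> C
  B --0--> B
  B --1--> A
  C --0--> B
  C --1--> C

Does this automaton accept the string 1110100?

Yes

D → C → C → C → B → A → B → B
End state B is accepting.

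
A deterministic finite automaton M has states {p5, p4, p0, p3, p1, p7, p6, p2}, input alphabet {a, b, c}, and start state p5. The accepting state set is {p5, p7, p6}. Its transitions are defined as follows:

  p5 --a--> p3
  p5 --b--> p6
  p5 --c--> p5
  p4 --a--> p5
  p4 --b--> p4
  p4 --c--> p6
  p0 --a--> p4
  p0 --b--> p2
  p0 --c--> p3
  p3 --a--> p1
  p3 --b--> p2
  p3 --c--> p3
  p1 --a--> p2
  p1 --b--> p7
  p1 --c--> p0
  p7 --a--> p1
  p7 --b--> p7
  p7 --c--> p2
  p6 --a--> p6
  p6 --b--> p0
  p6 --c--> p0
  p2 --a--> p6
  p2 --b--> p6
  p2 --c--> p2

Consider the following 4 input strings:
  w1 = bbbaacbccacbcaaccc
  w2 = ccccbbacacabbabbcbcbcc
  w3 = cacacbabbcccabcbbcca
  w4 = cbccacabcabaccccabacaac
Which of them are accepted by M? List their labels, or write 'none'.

w1:
  start at p5
  read 'b': p5 → p6
  read 'b': p6 → p0
  read 'b': p0 → p2
  read 'a': p2 → p6
  read 'a': p6 → p6
  read 'c': p6 → p0
  read 'b': p0 → p2
  read 'c': p2 → p2
  read 'c': p2 → p2
  read 'a': p2 → p6
  read 'c': p6 → p0
  read 'b': p0 → p2
  read 'c': p2 → p2
  read 'a': p2 → p6
  read 'a': p6 → p6
  read 'c': p6 → p0
  read 'c': p0 → p3
  read 'c': p3 → p3
  end p3, rejected
w2:
  start at p5
  read 'c': p5 → p5
  read 'c': p5 → p5
  read 'c': p5 → p5
  read 'c': p5 → p5
  read 'b': p5 → p6
  read 'b': p6 → p0
  read 'a': p0 → p4
  read 'c': p4 → p6
  read 'a': p6 → p6
  read 'c': p6 → p0
  read 'a': p0 → p4
  read 'b': p4 → p4
  read 'b': p4 → p4
  read 'a': p4 → p5
  read 'b': p5 → p6
  read 'b': p6 → p0
  read 'c': p0 → p3
  read 'b': p3 → p2
  read 'c': p2 → p2
  read 'b': p2 → p6
  read 'c': p6 → p0
  read 'c': p0 → p3
  end p3, rejected
w3:
  start at p5
  read 'c': p5 → p5
  read 'a': p5 → p3
  read 'c': p3 → p3
  read 'a': p3 → p1
  read 'c': p1 → p0
  read 'b': p0 → p2
  read 'a': p2 → p6
  read 'b': p6 → p0
  read 'b': p0 → p2
  read 'c': p2 → p2
  read 'c': p2 → p2
  read 'c': p2 → p2
  read 'a': p2 → p6
  read 'b': p6 → p0
  read 'c': p0 → p3
  read 'b': p3 → p2
  read 'b': p2 → p6
  read 'c': p6 → p0
  read 'c': p0 → p3
  read 'a': p3 → p1
  end p1, rejected
w4:
  start at p5
  read 'c': p5 → p5
  read 'b': p5 → p6
  read 'c': p6 → p0
  read 'c': p0 → p3
  read 'a': p3 → p1
  read 'c': p1 → p0
  read 'a': p0 → p4
  read 'b': p4 → p4
  read 'c': p4 → p6
  read 'a': p6 → p6
  read 'b': p6 → p0
  read 'a': p0 → p4
  read 'c': p4 → p6
  read 'c': p6 → p0
  read 'c': p0 → p3
  read 'c': p3 → p3
  read 'a': p3 → p1
  read 'b': p1 → p7
  read 'a': p7 → p1
  read 'c': p1 → p0
  read 'a': p0 → p4
  read 'a': p4 → p5
  read 'c': p5 → p5
  end p5, accepted

w4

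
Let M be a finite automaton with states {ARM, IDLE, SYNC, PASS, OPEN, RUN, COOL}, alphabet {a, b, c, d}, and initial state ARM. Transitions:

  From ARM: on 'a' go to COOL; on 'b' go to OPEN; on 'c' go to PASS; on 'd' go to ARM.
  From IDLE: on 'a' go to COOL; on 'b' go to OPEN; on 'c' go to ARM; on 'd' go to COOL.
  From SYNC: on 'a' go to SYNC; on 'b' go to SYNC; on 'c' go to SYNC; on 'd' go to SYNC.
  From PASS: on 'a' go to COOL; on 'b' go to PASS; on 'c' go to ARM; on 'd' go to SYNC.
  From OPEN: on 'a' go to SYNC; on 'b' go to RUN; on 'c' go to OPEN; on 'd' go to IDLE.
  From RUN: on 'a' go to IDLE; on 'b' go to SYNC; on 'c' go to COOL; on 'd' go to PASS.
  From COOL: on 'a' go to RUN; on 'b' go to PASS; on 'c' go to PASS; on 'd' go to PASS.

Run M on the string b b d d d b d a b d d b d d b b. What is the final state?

SYNC

start at ARM
read 'b': ARM → OPEN
read 'b': OPEN → RUN
read 'd': RUN → PASS
read 'd': PASS → SYNC
read 'd': SYNC → SYNC
read 'b': SYNC → SYNC
read 'd': SYNC → SYNC
read 'a': SYNC → SYNC
read 'b': SYNC → SYNC
read 'd': SYNC → SYNC
read 'd': SYNC → SYNC
read 'b': SYNC → SYNC
read 'd': SYNC → SYNC
read 'd': SYNC → SYNC
read 'b': SYNC → SYNC
read 'b': SYNC → SYNC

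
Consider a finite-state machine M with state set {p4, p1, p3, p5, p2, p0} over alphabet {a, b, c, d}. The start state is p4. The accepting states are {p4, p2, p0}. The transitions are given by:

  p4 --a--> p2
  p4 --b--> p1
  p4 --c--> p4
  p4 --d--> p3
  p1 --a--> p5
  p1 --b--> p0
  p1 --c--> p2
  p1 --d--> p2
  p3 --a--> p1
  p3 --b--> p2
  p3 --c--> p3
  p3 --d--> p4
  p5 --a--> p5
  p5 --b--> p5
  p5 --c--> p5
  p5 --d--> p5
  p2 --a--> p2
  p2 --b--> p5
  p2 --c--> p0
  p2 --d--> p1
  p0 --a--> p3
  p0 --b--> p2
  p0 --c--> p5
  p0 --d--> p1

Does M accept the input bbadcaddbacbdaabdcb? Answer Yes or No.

No

p4 → p1 → p0 → p3 → p4 → p4 → p2 → p1 → p2 → p5 → p5 → p5 → p5 → p5 → p5 → p5 → p5 → p5 → p5 → p5
End state p5 is not accepting.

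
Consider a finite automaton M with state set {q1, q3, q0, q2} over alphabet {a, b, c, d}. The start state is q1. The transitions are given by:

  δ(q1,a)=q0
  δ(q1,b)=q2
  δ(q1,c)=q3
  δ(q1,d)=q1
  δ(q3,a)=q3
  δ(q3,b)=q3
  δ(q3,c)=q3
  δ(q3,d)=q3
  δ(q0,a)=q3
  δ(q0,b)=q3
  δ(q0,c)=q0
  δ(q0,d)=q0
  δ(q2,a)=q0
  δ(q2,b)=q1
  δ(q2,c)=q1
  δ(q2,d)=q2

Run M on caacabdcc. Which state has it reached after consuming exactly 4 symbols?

q3

Trace: q1 -c-> q3 -a-> q3 -a-> q3 -c-> q3
After 4 symbols: q3.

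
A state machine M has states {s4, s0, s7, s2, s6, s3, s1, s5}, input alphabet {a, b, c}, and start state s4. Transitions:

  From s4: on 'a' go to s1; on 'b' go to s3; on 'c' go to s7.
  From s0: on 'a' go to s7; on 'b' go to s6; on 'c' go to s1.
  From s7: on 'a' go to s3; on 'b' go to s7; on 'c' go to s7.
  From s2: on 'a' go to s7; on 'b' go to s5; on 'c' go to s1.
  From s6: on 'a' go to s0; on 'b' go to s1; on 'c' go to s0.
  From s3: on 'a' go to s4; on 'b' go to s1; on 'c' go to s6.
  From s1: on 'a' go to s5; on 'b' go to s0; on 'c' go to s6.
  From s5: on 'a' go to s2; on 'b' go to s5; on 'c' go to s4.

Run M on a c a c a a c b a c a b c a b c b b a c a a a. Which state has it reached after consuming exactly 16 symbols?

Trace: s4 -a-> s1 -c-> s6 -a-> s0 -c-> s1 -a-> s5 -a-> s2 -c-> s1 -b-> s0 -a-> s7 -c-> s7 -a-> s3 -b-> s1 -c-> s6 -a-> s0 -b-> s6 -c-> s0
After 16 symbols: s0.

s0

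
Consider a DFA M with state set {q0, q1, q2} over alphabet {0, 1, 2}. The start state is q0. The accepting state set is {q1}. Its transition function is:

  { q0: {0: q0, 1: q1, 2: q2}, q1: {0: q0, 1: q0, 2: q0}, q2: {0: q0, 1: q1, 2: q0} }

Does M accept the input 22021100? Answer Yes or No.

Trace: q0 -2-> q2 -2-> q0 -0-> q0 -2-> q2 -1-> q1 -1-> q0 -0-> q0 -0-> q0
End state q0 is not accepting.

No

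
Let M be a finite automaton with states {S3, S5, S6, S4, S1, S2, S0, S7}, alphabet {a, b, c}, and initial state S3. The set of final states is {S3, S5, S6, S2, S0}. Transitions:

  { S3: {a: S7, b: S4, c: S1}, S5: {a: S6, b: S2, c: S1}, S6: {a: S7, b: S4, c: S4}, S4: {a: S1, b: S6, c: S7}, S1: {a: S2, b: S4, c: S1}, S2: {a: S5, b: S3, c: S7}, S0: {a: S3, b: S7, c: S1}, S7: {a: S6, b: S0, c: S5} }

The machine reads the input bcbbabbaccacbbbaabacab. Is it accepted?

start at S3
read 'b': S3 → S4
read 'c': S4 → S7
read 'b': S7 → S0
read 'b': S0 → S7
read 'a': S7 → S6
read 'b': S6 → S4
read 'b': S4 → S6
read 'a': S6 → S7
read 'c': S7 → S5
read 'c': S5 → S1
read 'a': S1 → S2
read 'c': S2 → S7
read 'b': S7 → S0
read 'b': S0 → S7
read 'b': S7 → S0
read 'a': S0 → S3
read 'a': S3 → S7
read 'b': S7 → S0
read 'a': S0 → S3
read 'c': S3 → S1
read 'a': S1 → S2
read 'b': S2 → S3
End state S3 is accepting.

Yes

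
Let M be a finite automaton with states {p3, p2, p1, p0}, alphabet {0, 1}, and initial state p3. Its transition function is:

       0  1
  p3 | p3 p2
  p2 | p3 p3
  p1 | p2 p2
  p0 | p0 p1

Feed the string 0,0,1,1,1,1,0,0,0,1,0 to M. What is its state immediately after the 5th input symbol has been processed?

p2

start at p3
read '0': p3 → p3
read '0': p3 → p3
read '1': p3 → p2
read '1': p2 → p3
read '1': p3 → p2
After 5 symbols: p2.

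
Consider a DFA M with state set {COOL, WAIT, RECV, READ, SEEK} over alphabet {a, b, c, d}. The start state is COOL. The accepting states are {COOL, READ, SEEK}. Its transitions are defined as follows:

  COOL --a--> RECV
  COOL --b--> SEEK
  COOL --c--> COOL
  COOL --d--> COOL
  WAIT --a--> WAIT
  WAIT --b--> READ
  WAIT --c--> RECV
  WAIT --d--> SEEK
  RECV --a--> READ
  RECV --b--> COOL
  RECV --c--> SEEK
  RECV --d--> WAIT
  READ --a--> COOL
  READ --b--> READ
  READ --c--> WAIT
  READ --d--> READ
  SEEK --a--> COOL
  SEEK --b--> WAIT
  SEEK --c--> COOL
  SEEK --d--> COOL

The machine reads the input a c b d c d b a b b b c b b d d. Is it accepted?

Yes

Trace: COOL -a-> RECV -c-> SEEK -b-> WAIT -d-> SEEK -c-> COOL -d-> COOL -b-> SEEK -a-> COOL -b-> SEEK -b-> WAIT -b-> READ -c-> WAIT -b-> READ -b-> READ -d-> READ -d-> READ
End state READ is accepting.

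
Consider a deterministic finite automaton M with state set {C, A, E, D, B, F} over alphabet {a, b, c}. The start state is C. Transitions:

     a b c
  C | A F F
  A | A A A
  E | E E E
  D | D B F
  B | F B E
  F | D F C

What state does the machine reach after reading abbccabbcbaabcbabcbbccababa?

A

Trace: C -a-> A -b-> A -b-> A -c-> A -c-> A -a-> A -b-> A -b-> A -c-> A -b-> A -a-> A -a-> A -b-> A -c-> A -b-> A -a-> A -b-> A -c-> A -b-> A -b-> A -c-> A -c-> A -a-> A -b-> A -a-> A -b-> A -a-> A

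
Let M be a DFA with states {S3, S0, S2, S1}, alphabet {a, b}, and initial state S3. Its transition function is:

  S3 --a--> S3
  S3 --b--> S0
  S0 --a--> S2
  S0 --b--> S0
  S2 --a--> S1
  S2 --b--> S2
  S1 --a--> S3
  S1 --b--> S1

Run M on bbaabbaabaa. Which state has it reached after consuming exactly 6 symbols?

Trace: S3 -b-> S0 -b-> S0 -a-> S2 -a-> S1 -b-> S1 -b-> S1
After 6 symbols: S1.

S1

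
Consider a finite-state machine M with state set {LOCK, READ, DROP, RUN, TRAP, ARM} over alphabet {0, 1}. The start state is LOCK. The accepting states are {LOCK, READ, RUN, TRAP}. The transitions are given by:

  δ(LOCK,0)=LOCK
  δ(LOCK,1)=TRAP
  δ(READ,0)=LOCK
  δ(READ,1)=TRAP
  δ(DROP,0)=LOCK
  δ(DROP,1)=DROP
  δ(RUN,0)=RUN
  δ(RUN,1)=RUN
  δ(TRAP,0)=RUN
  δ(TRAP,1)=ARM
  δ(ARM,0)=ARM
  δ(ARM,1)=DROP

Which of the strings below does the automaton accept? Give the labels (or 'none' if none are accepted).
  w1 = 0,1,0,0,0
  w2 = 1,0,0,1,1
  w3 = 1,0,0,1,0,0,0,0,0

w1, w2, w3

w1: LOCK → LOCK → TRAP → RUN → RUN → RUN  → end RUN, accepted
w2: LOCK → TRAP → RUN → RUN → RUN → RUN  → end RUN, accepted
w3: LOCK → TRAP → RUN → RUN → RUN → RUN → RUN → RUN → RUN → RUN  → end RUN, accepted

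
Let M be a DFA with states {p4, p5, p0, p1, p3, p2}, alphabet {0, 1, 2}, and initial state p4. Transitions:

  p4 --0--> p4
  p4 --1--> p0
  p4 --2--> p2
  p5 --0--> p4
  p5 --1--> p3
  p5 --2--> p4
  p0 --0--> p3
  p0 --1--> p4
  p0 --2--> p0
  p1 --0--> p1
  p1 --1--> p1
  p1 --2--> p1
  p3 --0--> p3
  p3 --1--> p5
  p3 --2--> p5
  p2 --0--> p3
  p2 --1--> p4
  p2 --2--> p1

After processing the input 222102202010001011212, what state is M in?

p1

p4 → p2 → p1 → p1 → p1 → p1 → p1 → p1 → p1 → p1 → p1 → p1 → p1 → p1 → p1 → p1 → p1 → p1 → p1 → p1 → p1 → p1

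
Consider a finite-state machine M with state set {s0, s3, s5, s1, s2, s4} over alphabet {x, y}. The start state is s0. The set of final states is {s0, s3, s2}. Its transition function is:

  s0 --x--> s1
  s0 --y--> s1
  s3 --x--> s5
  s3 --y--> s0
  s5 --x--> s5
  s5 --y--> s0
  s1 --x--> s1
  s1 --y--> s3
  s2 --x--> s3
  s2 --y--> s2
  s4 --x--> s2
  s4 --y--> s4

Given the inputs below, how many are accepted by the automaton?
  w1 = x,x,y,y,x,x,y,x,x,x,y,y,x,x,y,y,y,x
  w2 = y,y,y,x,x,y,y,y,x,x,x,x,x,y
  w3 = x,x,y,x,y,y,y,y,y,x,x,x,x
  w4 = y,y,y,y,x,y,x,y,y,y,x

w1: Trace: s0 -x-> s1 -x-> s1 -y-> s3 -y-> s0 -x-> s1 -x-> s1 -y-> s3 -x-> s5 -x-> s5 -x-> s5 -y-> s0 -y-> s1 -x-> s1 -x-> s1 -y-> s3 -y-> s0 -y-> s1 -x-> s1  → end s1, rejected
w2: Trace: s0 -y-> s1 -y-> s3 -y-> s0 -x-> s1 -x-> s1 -y-> s3 -y-> s0 -y-> s1 -x-> s1 -x-> s1 -x-> s1 -x-> s1 -x-> s1 -y-> s3  → end s3, accepted
w3: Trace: s0 -x-> s1 -x-> s1 -y-> s3 -x-> s5 -y-> s0 -y-> s1 -y-> s3 -y-> s0 -y-> s1 -x-> s1 -x-> s1 -x-> s1 -x-> s1  → end s1, rejected
w4: Trace: s0 -y-> s1 -y-> s3 -y-> s0 -y-> s1 -x-> s1 -y-> s3 -x-> s5 -y-> s0 -y-> s1 -y-> s3 -x-> s5  → end s5, rejected

1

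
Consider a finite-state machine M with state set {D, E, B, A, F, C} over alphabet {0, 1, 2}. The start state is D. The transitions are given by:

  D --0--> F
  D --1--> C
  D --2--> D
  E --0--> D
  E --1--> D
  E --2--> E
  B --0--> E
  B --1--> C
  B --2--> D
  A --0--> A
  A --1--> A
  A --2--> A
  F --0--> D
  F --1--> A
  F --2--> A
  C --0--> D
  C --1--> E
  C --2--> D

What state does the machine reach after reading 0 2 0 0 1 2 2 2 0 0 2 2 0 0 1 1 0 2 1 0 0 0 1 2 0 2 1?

start at D
read '0': D → F
read '2': F → A
read '0': A → A
read '0': A → A
read '1': A → A
read '2': A → A
read '2': A → A
read '2': A → A
read '0': A → A
read '0': A → A
read '2': A → A
read '2': A → A
read '0': A → A
read '0': A → A
read '1': A → A
read '1': A → A
read '0': A → A
read '2': A → A
read '1': A → A
read '0': A → A
read '0': A → A
read '0': A → A
read '1': A → A
read '2': A → A
read '0': A → A
read '2': A → A
read '1': A → A

A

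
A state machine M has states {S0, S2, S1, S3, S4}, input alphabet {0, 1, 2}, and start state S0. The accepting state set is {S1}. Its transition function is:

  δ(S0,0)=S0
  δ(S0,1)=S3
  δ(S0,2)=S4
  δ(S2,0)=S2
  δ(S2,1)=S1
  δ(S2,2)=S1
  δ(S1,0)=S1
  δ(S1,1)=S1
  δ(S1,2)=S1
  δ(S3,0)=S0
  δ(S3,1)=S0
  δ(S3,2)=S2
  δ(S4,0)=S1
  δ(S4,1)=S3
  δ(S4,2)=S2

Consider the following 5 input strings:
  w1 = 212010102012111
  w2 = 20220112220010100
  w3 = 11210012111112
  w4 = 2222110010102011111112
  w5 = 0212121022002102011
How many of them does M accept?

5

w1: S0 → S4 → S3 → S2 → S2 → S1 → S1 → S1 → S1 → S1 → S1 → S1 → S1 → S1 → S1 → S1  → end S1, accepted
w2: S0 → S4 → S1 → S1 → S1 → S1 → S1 → S1 → S1 → S1 → S1 → S1 → S1 → S1 → S1 → S1 → S1 → S1  → end S1, accepted
w3: S0 → S3 → S0 → S4 → S3 → S0 → S0 → S3 → S2 → S1 → S1 → S1 → S1 → S1 → S1  → end S1, accepted
w4: S0 → S4 → S2 → S1 → S1 → S1 → S1 → S1 → S1 → S1 → S1 → S1 → S1 → S1 → S1 → S1 → S1 → S1 → S1 → S1 → S1 → S1 → S1  → end S1, accepted
w5: S0 → S0 → S4 → S3 → S2 → S1 → S1 → S1 → S1 → S1 → S1 → S1 → S1 → S1 → S1 → S1 → S1 → S1 → S1 → S1  → end S1, accepted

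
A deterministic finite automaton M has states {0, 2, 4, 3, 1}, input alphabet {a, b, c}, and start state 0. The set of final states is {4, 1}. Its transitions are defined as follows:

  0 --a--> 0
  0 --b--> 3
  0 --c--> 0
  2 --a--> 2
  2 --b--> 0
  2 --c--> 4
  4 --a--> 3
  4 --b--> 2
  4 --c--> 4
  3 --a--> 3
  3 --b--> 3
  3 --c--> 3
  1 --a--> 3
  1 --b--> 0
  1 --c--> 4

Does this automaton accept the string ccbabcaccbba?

No

start at 0
read 'c': 0 → 0
read 'c': 0 → 0
read 'b': 0 → 3
read 'a': 3 → 3
read 'b': 3 → 3
read 'c': 3 → 3
read 'a': 3 → 3
read 'c': 3 → 3
read 'c': 3 → 3
read 'b': 3 → 3
read 'b': 3 → 3
read 'a': 3 → 3
End state 3 is not accepting.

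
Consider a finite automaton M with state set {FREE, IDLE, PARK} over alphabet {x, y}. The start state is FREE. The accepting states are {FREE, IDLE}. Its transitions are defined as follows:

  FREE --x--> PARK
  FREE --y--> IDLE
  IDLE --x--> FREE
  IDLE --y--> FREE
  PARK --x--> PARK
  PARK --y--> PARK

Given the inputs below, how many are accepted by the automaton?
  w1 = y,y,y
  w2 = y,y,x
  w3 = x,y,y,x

w1: FREE → IDLE → FREE → IDLE  → end IDLE, accepted
w2: FREE → IDLE → FREE → PARK  → end PARK, rejected
w3: FREE → PARK → PARK → PARK → PARK  → end PARK, rejected

1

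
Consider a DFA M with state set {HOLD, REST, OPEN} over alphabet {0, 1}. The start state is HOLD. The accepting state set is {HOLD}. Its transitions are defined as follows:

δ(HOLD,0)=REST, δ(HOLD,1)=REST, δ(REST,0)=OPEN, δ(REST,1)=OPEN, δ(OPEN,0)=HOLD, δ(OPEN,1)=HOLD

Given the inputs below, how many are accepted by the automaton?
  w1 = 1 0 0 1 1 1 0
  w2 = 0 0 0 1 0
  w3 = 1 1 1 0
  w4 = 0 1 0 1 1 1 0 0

0

w1: HOLD → REST → OPEN → HOLD → REST → OPEN → HOLD → REST  → end REST, rejected
w2: HOLD → REST → OPEN → HOLD → REST → OPEN  → end OPEN, rejected
w3: HOLD → REST → OPEN → HOLD → REST  → end REST, rejected
w4: HOLD → REST → OPEN → HOLD → REST → OPEN → HOLD → REST → OPEN  → end OPEN, rejected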